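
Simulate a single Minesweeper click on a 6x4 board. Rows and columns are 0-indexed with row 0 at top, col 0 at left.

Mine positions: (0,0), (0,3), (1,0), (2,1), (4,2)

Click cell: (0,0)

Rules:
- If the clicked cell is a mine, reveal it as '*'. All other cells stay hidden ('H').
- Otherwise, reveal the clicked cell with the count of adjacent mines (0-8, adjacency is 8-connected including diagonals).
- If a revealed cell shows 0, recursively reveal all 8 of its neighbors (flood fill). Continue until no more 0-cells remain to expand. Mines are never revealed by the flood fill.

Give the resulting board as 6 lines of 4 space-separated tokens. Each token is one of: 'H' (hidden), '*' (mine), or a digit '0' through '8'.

* H H H
H H H H
H H H H
H H H H
H H H H
H H H H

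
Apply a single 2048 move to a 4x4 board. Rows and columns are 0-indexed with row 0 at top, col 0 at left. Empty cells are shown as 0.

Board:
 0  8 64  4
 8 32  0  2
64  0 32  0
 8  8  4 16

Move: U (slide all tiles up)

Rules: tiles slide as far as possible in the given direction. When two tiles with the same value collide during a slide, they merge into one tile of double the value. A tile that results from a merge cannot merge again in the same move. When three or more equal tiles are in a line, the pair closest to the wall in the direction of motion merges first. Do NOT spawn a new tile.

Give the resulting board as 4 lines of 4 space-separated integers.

Answer:  8  8 64  4
64 32 32  2
 8  8  4 16
 0  0  0  0

Derivation:
Slide up:
col 0: [0, 8, 64, 8] -> [8, 64, 8, 0]
col 1: [8, 32, 0, 8] -> [8, 32, 8, 0]
col 2: [64, 0, 32, 4] -> [64, 32, 4, 0]
col 3: [4, 2, 0, 16] -> [4, 2, 16, 0]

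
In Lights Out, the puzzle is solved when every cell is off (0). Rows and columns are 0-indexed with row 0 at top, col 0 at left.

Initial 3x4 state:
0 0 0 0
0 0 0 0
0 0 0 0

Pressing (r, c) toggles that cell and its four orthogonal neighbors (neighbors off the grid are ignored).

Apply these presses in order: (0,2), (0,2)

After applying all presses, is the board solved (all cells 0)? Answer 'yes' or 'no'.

After press 1 at (0,2):
0 1 1 1
0 0 1 0
0 0 0 0

After press 2 at (0,2):
0 0 0 0
0 0 0 0
0 0 0 0

Lights still on: 0

Answer: yes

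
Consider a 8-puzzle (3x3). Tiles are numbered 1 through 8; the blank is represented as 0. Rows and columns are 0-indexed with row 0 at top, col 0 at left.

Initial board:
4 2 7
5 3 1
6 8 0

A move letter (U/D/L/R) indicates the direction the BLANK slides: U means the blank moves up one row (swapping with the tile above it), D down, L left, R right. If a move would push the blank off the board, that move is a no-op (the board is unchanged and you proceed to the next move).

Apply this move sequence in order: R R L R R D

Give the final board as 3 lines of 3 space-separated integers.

Answer: 4 2 7
5 3 1
6 8 0

Derivation:
After move 1 (R):
4 2 7
5 3 1
6 8 0

After move 2 (R):
4 2 7
5 3 1
6 8 0

After move 3 (L):
4 2 7
5 3 1
6 0 8

After move 4 (R):
4 2 7
5 3 1
6 8 0

After move 5 (R):
4 2 7
5 3 1
6 8 0

After move 6 (D):
4 2 7
5 3 1
6 8 0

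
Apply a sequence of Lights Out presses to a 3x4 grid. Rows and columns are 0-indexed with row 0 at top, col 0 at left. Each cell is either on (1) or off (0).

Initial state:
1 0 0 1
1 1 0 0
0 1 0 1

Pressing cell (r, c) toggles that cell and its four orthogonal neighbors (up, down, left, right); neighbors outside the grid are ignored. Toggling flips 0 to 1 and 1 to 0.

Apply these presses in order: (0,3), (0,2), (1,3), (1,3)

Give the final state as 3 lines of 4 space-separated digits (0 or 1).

After press 1 at (0,3):
1 0 1 0
1 1 0 1
0 1 0 1

After press 2 at (0,2):
1 1 0 1
1 1 1 1
0 1 0 1

After press 3 at (1,3):
1 1 0 0
1 1 0 0
0 1 0 0

After press 4 at (1,3):
1 1 0 1
1 1 1 1
0 1 0 1

Answer: 1 1 0 1
1 1 1 1
0 1 0 1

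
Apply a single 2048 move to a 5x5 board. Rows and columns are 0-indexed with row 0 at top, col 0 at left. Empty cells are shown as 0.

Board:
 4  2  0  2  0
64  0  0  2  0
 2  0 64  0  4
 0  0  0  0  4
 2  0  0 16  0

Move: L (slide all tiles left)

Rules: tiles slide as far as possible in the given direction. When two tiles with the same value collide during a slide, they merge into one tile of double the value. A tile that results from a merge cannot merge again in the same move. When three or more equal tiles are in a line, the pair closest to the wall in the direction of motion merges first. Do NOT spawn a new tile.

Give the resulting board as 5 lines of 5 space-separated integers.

Answer:  4  4  0  0  0
64  2  0  0  0
 2 64  4  0  0
 4  0  0  0  0
 2 16  0  0  0

Derivation:
Slide left:
row 0: [4, 2, 0, 2, 0] -> [4, 4, 0, 0, 0]
row 1: [64, 0, 0, 2, 0] -> [64, 2, 0, 0, 0]
row 2: [2, 0, 64, 0, 4] -> [2, 64, 4, 0, 0]
row 3: [0, 0, 0, 0, 4] -> [4, 0, 0, 0, 0]
row 4: [2, 0, 0, 16, 0] -> [2, 16, 0, 0, 0]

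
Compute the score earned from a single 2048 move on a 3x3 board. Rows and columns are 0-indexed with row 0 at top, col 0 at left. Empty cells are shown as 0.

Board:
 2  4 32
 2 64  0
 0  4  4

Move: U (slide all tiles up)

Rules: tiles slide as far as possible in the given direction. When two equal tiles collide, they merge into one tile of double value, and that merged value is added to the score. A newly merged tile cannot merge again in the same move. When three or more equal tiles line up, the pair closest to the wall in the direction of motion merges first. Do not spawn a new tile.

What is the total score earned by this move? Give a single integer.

Slide up:
col 0: [2, 2, 0] -> [4, 0, 0]  score +4 (running 4)
col 1: [4, 64, 4] -> [4, 64, 4]  score +0 (running 4)
col 2: [32, 0, 4] -> [32, 4, 0]  score +0 (running 4)
Board after move:
 4  4 32
 0 64  4
 0  4  0

Answer: 4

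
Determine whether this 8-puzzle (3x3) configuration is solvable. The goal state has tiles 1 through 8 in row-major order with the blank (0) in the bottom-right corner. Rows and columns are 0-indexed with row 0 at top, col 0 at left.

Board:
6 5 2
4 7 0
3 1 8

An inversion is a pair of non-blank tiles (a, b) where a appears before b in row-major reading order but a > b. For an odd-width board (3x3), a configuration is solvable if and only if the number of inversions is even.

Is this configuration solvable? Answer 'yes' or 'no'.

Answer: no

Derivation:
Inversions (pairs i<j in row-major order where tile[i] > tile[j] > 0): 15
15 is odd, so the puzzle is not solvable.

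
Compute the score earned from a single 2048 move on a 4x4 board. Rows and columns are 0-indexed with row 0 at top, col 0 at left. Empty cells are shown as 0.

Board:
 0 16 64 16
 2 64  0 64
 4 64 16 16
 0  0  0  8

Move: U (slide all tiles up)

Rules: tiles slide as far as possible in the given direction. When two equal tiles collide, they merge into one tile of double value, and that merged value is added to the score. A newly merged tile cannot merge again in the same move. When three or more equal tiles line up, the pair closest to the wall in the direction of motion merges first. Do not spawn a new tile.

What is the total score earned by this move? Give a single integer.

Answer: 128

Derivation:
Slide up:
col 0: [0, 2, 4, 0] -> [2, 4, 0, 0]  score +0 (running 0)
col 1: [16, 64, 64, 0] -> [16, 128, 0, 0]  score +128 (running 128)
col 2: [64, 0, 16, 0] -> [64, 16, 0, 0]  score +0 (running 128)
col 3: [16, 64, 16, 8] -> [16, 64, 16, 8]  score +0 (running 128)
Board after move:
  2  16  64  16
  4 128  16  64
  0   0   0  16
  0   0   0   8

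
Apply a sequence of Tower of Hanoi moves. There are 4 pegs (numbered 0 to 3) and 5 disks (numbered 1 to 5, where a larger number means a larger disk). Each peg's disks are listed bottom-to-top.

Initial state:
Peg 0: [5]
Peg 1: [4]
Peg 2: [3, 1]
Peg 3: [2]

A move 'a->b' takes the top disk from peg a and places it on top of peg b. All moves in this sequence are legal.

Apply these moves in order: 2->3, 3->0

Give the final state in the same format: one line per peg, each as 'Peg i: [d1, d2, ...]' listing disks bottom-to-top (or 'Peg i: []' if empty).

Answer: Peg 0: [5, 1]
Peg 1: [4]
Peg 2: [3]
Peg 3: [2]

Derivation:
After move 1 (2->3):
Peg 0: [5]
Peg 1: [4]
Peg 2: [3]
Peg 3: [2, 1]

After move 2 (3->0):
Peg 0: [5, 1]
Peg 1: [4]
Peg 2: [3]
Peg 3: [2]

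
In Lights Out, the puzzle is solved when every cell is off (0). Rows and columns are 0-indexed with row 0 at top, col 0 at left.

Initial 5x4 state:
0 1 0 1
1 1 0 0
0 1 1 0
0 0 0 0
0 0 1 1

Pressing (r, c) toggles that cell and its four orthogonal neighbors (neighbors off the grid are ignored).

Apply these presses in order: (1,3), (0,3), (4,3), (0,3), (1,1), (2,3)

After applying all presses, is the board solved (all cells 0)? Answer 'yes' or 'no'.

After press 1 at (1,3):
0 1 0 0
1 1 1 1
0 1 1 1
0 0 0 0
0 0 1 1

After press 2 at (0,3):
0 1 1 1
1 1 1 0
0 1 1 1
0 0 0 0
0 0 1 1

After press 3 at (4,3):
0 1 1 1
1 1 1 0
0 1 1 1
0 0 0 1
0 0 0 0

After press 4 at (0,3):
0 1 0 0
1 1 1 1
0 1 1 1
0 0 0 1
0 0 0 0

After press 5 at (1,1):
0 0 0 0
0 0 0 1
0 0 1 1
0 0 0 1
0 0 0 0

After press 6 at (2,3):
0 0 0 0
0 0 0 0
0 0 0 0
0 0 0 0
0 0 0 0

Lights still on: 0

Answer: yes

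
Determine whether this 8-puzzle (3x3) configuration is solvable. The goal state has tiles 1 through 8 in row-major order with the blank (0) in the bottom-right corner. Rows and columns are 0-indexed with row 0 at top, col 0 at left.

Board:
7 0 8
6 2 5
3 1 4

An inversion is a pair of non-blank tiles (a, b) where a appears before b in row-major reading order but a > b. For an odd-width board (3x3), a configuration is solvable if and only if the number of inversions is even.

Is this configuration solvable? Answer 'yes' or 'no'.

Answer: yes

Derivation:
Inversions (pairs i<j in row-major order where tile[i] > tile[j] > 0): 22
22 is even, so the puzzle is solvable.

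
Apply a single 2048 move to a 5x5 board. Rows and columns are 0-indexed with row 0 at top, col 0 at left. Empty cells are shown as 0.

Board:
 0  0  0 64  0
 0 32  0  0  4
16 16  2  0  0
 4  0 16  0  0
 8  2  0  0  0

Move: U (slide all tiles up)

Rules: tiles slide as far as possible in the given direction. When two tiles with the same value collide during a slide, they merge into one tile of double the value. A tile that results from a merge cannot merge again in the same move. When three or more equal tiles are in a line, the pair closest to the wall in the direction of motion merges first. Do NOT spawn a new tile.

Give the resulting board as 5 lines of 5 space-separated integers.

Slide up:
col 0: [0, 0, 16, 4, 8] -> [16, 4, 8, 0, 0]
col 1: [0, 32, 16, 0, 2] -> [32, 16, 2, 0, 0]
col 2: [0, 0, 2, 16, 0] -> [2, 16, 0, 0, 0]
col 3: [64, 0, 0, 0, 0] -> [64, 0, 0, 0, 0]
col 4: [0, 4, 0, 0, 0] -> [4, 0, 0, 0, 0]

Answer: 16 32  2 64  4
 4 16 16  0  0
 8  2  0  0  0
 0  0  0  0  0
 0  0  0  0  0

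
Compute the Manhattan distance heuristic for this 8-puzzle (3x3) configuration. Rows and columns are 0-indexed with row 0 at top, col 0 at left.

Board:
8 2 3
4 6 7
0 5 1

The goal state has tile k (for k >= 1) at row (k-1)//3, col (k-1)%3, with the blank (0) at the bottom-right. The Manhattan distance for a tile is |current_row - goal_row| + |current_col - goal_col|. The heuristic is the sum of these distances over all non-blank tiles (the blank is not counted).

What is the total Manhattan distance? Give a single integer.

Tile 8: at (0,0), goal (2,1), distance |0-2|+|0-1| = 3
Tile 2: at (0,1), goal (0,1), distance |0-0|+|1-1| = 0
Tile 3: at (0,2), goal (0,2), distance |0-0|+|2-2| = 0
Tile 4: at (1,0), goal (1,0), distance |1-1|+|0-0| = 0
Tile 6: at (1,1), goal (1,2), distance |1-1|+|1-2| = 1
Tile 7: at (1,2), goal (2,0), distance |1-2|+|2-0| = 3
Tile 5: at (2,1), goal (1,1), distance |2-1|+|1-1| = 1
Tile 1: at (2,2), goal (0,0), distance |2-0|+|2-0| = 4
Sum: 3 + 0 + 0 + 0 + 1 + 3 + 1 + 4 = 12

Answer: 12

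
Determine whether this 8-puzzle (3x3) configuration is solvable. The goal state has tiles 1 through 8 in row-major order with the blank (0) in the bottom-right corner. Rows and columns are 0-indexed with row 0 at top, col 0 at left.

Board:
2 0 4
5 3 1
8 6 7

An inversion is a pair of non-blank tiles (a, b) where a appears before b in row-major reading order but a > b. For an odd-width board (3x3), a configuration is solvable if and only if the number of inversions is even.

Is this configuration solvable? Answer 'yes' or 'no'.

Answer: yes

Derivation:
Inversions (pairs i<j in row-major order where tile[i] > tile[j] > 0): 8
8 is even, so the puzzle is solvable.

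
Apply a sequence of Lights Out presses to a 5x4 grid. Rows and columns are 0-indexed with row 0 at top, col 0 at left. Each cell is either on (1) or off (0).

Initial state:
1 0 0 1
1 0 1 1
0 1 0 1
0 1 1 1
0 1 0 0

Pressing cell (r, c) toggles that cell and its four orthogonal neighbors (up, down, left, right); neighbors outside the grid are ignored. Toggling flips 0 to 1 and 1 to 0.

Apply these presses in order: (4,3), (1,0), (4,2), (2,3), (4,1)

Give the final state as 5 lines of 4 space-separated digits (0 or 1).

Answer: 0 0 0 1
0 1 1 0
1 1 1 0
0 0 0 1
1 1 1 0

Derivation:
After press 1 at (4,3):
1 0 0 1
1 0 1 1
0 1 0 1
0 1 1 0
0 1 1 1

After press 2 at (1,0):
0 0 0 1
0 1 1 1
1 1 0 1
0 1 1 0
0 1 1 1

After press 3 at (4,2):
0 0 0 1
0 1 1 1
1 1 0 1
0 1 0 0
0 0 0 0

After press 4 at (2,3):
0 0 0 1
0 1 1 0
1 1 1 0
0 1 0 1
0 0 0 0

After press 5 at (4,1):
0 0 0 1
0 1 1 0
1 1 1 0
0 0 0 1
1 1 1 0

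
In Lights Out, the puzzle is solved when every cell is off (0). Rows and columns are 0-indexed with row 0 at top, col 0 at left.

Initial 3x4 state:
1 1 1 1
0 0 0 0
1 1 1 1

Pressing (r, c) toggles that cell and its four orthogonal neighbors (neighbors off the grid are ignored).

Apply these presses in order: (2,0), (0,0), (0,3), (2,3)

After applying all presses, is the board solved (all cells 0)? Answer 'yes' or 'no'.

After press 1 at (2,0):
1 1 1 1
1 0 0 0
0 0 1 1

After press 2 at (0,0):
0 0 1 1
0 0 0 0
0 0 1 1

After press 3 at (0,3):
0 0 0 0
0 0 0 1
0 0 1 1

After press 4 at (2,3):
0 0 0 0
0 0 0 0
0 0 0 0

Lights still on: 0

Answer: yes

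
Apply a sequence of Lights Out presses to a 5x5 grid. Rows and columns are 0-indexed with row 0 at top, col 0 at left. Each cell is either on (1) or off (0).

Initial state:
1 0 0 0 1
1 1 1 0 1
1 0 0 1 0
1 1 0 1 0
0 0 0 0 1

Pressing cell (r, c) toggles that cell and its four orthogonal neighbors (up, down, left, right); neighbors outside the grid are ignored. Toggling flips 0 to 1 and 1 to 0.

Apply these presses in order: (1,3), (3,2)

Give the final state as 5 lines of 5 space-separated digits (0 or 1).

After press 1 at (1,3):
1 0 0 1 1
1 1 0 1 0
1 0 0 0 0
1 1 0 1 0
0 0 0 0 1

After press 2 at (3,2):
1 0 0 1 1
1 1 0 1 0
1 0 1 0 0
1 0 1 0 0
0 0 1 0 1

Answer: 1 0 0 1 1
1 1 0 1 0
1 0 1 0 0
1 0 1 0 0
0 0 1 0 1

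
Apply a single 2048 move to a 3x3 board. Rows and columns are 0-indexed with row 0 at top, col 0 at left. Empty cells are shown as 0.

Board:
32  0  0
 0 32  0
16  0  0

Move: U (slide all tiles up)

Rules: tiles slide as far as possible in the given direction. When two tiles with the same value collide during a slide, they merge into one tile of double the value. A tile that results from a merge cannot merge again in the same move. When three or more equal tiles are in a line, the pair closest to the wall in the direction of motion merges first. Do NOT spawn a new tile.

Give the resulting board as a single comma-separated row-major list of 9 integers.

Slide up:
col 0: [32, 0, 16] -> [32, 16, 0]
col 1: [0, 32, 0] -> [32, 0, 0]
col 2: [0, 0, 0] -> [0, 0, 0]

Answer: 32, 32, 0, 16, 0, 0, 0, 0, 0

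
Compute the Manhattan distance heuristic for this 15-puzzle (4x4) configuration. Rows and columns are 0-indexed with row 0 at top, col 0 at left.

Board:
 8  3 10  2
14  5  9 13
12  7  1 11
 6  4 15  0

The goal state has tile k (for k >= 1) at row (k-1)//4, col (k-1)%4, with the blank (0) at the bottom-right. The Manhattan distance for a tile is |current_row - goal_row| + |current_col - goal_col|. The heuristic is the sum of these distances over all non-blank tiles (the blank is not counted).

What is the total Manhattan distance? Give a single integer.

Answer: 40

Derivation:
Tile 8: at (0,0), goal (1,3), distance |0-1|+|0-3| = 4
Tile 3: at (0,1), goal (0,2), distance |0-0|+|1-2| = 1
Tile 10: at (0,2), goal (2,1), distance |0-2|+|2-1| = 3
Tile 2: at (0,3), goal (0,1), distance |0-0|+|3-1| = 2
Tile 14: at (1,0), goal (3,1), distance |1-3|+|0-1| = 3
Tile 5: at (1,1), goal (1,0), distance |1-1|+|1-0| = 1
Tile 9: at (1,2), goal (2,0), distance |1-2|+|2-0| = 3
Tile 13: at (1,3), goal (3,0), distance |1-3|+|3-0| = 5
Tile 12: at (2,0), goal (2,3), distance |2-2|+|0-3| = 3
Tile 7: at (2,1), goal (1,2), distance |2-1|+|1-2| = 2
Tile 1: at (2,2), goal (0,0), distance |2-0|+|2-0| = 4
Tile 11: at (2,3), goal (2,2), distance |2-2|+|3-2| = 1
Tile 6: at (3,0), goal (1,1), distance |3-1|+|0-1| = 3
Tile 4: at (3,1), goal (0,3), distance |3-0|+|1-3| = 5
Tile 15: at (3,2), goal (3,2), distance |3-3|+|2-2| = 0
Sum: 4 + 1 + 3 + 2 + 3 + 1 + 3 + 5 + 3 + 2 + 4 + 1 + 3 + 5 + 0 = 40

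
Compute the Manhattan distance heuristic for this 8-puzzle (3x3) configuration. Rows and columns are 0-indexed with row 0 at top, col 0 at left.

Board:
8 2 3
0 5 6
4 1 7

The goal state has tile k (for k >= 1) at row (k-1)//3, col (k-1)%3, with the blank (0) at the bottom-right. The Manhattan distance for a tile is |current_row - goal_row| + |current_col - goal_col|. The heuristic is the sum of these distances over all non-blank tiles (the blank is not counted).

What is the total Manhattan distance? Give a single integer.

Tile 8: at (0,0), goal (2,1), distance |0-2|+|0-1| = 3
Tile 2: at (0,1), goal (0,1), distance |0-0|+|1-1| = 0
Tile 3: at (0,2), goal (0,2), distance |0-0|+|2-2| = 0
Tile 5: at (1,1), goal (1,1), distance |1-1|+|1-1| = 0
Tile 6: at (1,2), goal (1,2), distance |1-1|+|2-2| = 0
Tile 4: at (2,0), goal (1,0), distance |2-1|+|0-0| = 1
Tile 1: at (2,1), goal (0,0), distance |2-0|+|1-0| = 3
Tile 7: at (2,2), goal (2,0), distance |2-2|+|2-0| = 2
Sum: 3 + 0 + 0 + 0 + 0 + 1 + 3 + 2 = 9

Answer: 9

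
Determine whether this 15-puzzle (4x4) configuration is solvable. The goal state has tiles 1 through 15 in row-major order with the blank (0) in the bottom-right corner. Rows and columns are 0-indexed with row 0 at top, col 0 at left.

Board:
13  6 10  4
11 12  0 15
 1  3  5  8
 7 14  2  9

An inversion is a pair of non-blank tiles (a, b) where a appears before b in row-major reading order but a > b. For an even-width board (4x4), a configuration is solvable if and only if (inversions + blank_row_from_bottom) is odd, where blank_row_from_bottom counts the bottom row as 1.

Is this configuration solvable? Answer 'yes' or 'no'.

Inversions: 57
Blank is in row 1 (0-indexed from top), which is row 3 counting from the bottom (bottom = 1).
57 + 3 = 60, which is even, so the puzzle is not solvable.

Answer: no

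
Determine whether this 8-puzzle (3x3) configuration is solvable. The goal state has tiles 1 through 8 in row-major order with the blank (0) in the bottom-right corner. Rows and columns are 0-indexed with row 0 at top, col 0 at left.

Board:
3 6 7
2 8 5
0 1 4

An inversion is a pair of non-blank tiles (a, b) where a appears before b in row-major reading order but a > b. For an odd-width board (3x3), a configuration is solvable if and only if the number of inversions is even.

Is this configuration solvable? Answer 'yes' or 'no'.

Inversions (pairs i<j in row-major order where tile[i] > tile[j] > 0): 16
16 is even, so the puzzle is solvable.

Answer: yes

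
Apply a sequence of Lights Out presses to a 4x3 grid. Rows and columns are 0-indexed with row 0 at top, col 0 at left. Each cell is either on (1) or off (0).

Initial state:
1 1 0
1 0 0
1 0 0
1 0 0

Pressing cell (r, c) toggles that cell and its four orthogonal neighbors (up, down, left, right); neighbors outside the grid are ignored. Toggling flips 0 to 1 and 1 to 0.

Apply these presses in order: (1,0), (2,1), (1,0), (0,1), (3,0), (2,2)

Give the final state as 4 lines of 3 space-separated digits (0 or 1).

Answer: 0 0 1
1 0 1
1 0 0
0 0 1

Derivation:
After press 1 at (1,0):
0 1 0
0 1 0
0 0 0
1 0 0

After press 2 at (2,1):
0 1 0
0 0 0
1 1 1
1 1 0

After press 3 at (1,0):
1 1 0
1 1 0
0 1 1
1 1 0

After press 4 at (0,1):
0 0 1
1 0 0
0 1 1
1 1 0

After press 5 at (3,0):
0 0 1
1 0 0
1 1 1
0 0 0

After press 6 at (2,2):
0 0 1
1 0 1
1 0 0
0 0 1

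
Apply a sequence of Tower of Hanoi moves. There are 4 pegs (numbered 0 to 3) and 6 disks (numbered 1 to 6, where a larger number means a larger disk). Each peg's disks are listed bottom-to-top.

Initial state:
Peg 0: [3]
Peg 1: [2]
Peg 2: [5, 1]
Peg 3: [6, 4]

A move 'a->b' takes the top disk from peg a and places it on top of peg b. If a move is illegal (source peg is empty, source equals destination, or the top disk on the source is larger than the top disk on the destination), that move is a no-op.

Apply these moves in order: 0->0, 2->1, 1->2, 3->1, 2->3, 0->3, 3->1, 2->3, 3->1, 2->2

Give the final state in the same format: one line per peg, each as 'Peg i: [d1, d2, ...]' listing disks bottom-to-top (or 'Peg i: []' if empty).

Answer: Peg 0: [3]
Peg 1: [2, 1]
Peg 2: [5]
Peg 3: [6, 4]

Derivation:
After move 1 (0->0):
Peg 0: [3]
Peg 1: [2]
Peg 2: [5, 1]
Peg 3: [6, 4]

After move 2 (2->1):
Peg 0: [3]
Peg 1: [2, 1]
Peg 2: [5]
Peg 3: [6, 4]

After move 3 (1->2):
Peg 0: [3]
Peg 1: [2]
Peg 2: [5, 1]
Peg 3: [6, 4]

After move 4 (3->1):
Peg 0: [3]
Peg 1: [2]
Peg 2: [5, 1]
Peg 3: [6, 4]

After move 5 (2->3):
Peg 0: [3]
Peg 1: [2]
Peg 2: [5]
Peg 3: [6, 4, 1]

After move 6 (0->3):
Peg 0: [3]
Peg 1: [2]
Peg 2: [5]
Peg 3: [6, 4, 1]

After move 7 (3->1):
Peg 0: [3]
Peg 1: [2, 1]
Peg 2: [5]
Peg 3: [6, 4]

After move 8 (2->3):
Peg 0: [3]
Peg 1: [2, 1]
Peg 2: [5]
Peg 3: [6, 4]

After move 9 (3->1):
Peg 0: [3]
Peg 1: [2, 1]
Peg 2: [5]
Peg 3: [6, 4]

After move 10 (2->2):
Peg 0: [3]
Peg 1: [2, 1]
Peg 2: [5]
Peg 3: [6, 4]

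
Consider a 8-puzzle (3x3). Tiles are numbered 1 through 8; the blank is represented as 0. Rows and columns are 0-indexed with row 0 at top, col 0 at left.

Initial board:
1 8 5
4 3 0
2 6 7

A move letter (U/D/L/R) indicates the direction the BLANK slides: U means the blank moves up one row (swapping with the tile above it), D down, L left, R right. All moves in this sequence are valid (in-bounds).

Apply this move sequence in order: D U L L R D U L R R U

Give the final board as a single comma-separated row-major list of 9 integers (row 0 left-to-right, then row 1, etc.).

After move 1 (D):
1 8 5
4 3 7
2 6 0

After move 2 (U):
1 8 5
4 3 0
2 6 7

After move 3 (L):
1 8 5
4 0 3
2 6 7

After move 4 (L):
1 8 5
0 4 3
2 6 7

After move 5 (R):
1 8 5
4 0 3
2 6 7

After move 6 (D):
1 8 5
4 6 3
2 0 7

After move 7 (U):
1 8 5
4 0 3
2 6 7

After move 8 (L):
1 8 5
0 4 3
2 6 7

After move 9 (R):
1 8 5
4 0 3
2 6 7

After move 10 (R):
1 8 5
4 3 0
2 6 7

After move 11 (U):
1 8 0
4 3 5
2 6 7

Answer: 1, 8, 0, 4, 3, 5, 2, 6, 7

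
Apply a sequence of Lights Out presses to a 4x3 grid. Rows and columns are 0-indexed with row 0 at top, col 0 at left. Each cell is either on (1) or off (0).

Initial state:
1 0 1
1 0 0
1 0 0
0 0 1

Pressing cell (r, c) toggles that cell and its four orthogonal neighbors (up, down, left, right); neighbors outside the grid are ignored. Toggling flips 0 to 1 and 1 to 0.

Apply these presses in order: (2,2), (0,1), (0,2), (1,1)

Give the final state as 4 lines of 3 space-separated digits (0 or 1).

Answer: 0 1 1
0 0 1
1 0 1
0 0 0

Derivation:
After press 1 at (2,2):
1 0 1
1 0 1
1 1 1
0 0 0

After press 2 at (0,1):
0 1 0
1 1 1
1 1 1
0 0 0

After press 3 at (0,2):
0 0 1
1 1 0
1 1 1
0 0 0

After press 4 at (1,1):
0 1 1
0 0 1
1 0 1
0 0 0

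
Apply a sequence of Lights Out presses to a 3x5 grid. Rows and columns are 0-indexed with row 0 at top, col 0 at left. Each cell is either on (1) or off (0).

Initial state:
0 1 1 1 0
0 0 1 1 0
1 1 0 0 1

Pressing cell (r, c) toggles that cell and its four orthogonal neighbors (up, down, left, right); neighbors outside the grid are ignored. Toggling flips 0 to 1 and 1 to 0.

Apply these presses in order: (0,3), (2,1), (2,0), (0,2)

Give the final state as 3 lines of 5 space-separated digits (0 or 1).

Answer: 0 0 1 1 1
1 1 0 0 0
1 1 1 0 1

Derivation:
After press 1 at (0,3):
0 1 0 0 1
0 0 1 0 0
1 1 0 0 1

After press 2 at (2,1):
0 1 0 0 1
0 1 1 0 0
0 0 1 0 1

After press 3 at (2,0):
0 1 0 0 1
1 1 1 0 0
1 1 1 0 1

After press 4 at (0,2):
0 0 1 1 1
1 1 0 0 0
1 1 1 0 1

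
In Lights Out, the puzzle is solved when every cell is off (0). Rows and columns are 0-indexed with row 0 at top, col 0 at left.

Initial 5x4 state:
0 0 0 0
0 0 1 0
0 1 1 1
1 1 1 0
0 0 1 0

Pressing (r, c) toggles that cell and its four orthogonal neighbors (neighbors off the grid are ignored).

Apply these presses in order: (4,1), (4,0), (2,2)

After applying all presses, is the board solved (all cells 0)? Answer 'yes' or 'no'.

After press 1 at (4,1):
0 0 0 0
0 0 1 0
0 1 1 1
1 0 1 0
1 1 0 0

After press 2 at (4,0):
0 0 0 0
0 0 1 0
0 1 1 1
0 0 1 0
0 0 0 0

After press 3 at (2,2):
0 0 0 0
0 0 0 0
0 0 0 0
0 0 0 0
0 0 0 0

Lights still on: 0

Answer: yes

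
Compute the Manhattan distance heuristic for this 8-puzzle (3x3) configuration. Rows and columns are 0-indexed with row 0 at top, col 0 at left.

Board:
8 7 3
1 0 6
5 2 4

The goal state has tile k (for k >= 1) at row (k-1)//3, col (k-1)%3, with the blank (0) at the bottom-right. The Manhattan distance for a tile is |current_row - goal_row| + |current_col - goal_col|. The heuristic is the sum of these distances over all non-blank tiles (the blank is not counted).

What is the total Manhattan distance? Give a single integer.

Answer: 14

Derivation:
Tile 8: at (0,0), goal (2,1), distance |0-2|+|0-1| = 3
Tile 7: at (0,1), goal (2,0), distance |0-2|+|1-0| = 3
Tile 3: at (0,2), goal (0,2), distance |0-0|+|2-2| = 0
Tile 1: at (1,0), goal (0,0), distance |1-0|+|0-0| = 1
Tile 6: at (1,2), goal (1,2), distance |1-1|+|2-2| = 0
Tile 5: at (2,0), goal (1,1), distance |2-1|+|0-1| = 2
Tile 2: at (2,1), goal (0,1), distance |2-0|+|1-1| = 2
Tile 4: at (2,2), goal (1,0), distance |2-1|+|2-0| = 3
Sum: 3 + 3 + 0 + 1 + 0 + 2 + 2 + 3 = 14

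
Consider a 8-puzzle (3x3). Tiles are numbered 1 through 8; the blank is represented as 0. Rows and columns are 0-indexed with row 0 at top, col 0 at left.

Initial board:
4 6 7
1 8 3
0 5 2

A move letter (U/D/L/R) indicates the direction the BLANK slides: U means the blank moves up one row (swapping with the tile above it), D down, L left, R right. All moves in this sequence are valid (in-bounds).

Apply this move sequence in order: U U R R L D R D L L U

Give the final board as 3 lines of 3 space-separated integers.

Answer: 6 8 7
0 3 2
4 1 5

Derivation:
After move 1 (U):
4 6 7
0 8 3
1 5 2

After move 2 (U):
0 6 7
4 8 3
1 5 2

After move 3 (R):
6 0 7
4 8 3
1 5 2

After move 4 (R):
6 7 0
4 8 3
1 5 2

After move 5 (L):
6 0 7
4 8 3
1 5 2

After move 6 (D):
6 8 7
4 0 3
1 5 2

After move 7 (R):
6 8 7
4 3 0
1 5 2

After move 8 (D):
6 8 7
4 3 2
1 5 0

After move 9 (L):
6 8 7
4 3 2
1 0 5

After move 10 (L):
6 8 7
4 3 2
0 1 5

After move 11 (U):
6 8 7
0 3 2
4 1 5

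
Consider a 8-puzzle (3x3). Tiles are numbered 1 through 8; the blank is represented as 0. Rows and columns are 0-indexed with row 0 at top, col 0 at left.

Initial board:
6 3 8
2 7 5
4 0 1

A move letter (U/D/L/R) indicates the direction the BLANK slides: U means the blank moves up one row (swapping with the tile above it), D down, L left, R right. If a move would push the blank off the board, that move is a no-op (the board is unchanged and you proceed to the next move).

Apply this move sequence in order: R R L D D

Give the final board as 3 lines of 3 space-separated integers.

Answer: 6 3 8
2 7 5
4 0 1

Derivation:
After move 1 (R):
6 3 8
2 7 5
4 1 0

After move 2 (R):
6 3 8
2 7 5
4 1 0

After move 3 (L):
6 3 8
2 7 5
4 0 1

After move 4 (D):
6 3 8
2 7 5
4 0 1

After move 5 (D):
6 3 8
2 7 5
4 0 1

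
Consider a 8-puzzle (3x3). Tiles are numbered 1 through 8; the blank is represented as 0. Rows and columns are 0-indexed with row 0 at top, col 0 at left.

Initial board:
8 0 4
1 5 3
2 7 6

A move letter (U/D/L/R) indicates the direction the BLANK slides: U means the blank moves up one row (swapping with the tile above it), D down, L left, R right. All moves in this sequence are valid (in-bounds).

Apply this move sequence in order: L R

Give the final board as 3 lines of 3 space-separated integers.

Answer: 8 0 4
1 5 3
2 7 6

Derivation:
After move 1 (L):
0 8 4
1 5 3
2 7 6

After move 2 (R):
8 0 4
1 5 3
2 7 6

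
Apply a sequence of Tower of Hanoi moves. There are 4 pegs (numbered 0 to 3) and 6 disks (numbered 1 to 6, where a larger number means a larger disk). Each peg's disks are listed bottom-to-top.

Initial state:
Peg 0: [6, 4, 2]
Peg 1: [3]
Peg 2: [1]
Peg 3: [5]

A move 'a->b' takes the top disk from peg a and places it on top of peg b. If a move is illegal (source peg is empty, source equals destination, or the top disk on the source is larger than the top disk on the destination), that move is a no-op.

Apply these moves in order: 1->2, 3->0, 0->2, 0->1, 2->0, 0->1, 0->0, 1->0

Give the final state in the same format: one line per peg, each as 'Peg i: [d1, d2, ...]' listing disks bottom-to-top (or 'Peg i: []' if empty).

After move 1 (1->2):
Peg 0: [6, 4, 2]
Peg 1: [3]
Peg 2: [1]
Peg 3: [5]

After move 2 (3->0):
Peg 0: [6, 4, 2]
Peg 1: [3]
Peg 2: [1]
Peg 3: [5]

After move 3 (0->2):
Peg 0: [6, 4, 2]
Peg 1: [3]
Peg 2: [1]
Peg 3: [5]

After move 4 (0->1):
Peg 0: [6, 4]
Peg 1: [3, 2]
Peg 2: [1]
Peg 3: [5]

After move 5 (2->0):
Peg 0: [6, 4, 1]
Peg 1: [3, 2]
Peg 2: []
Peg 3: [5]

After move 6 (0->1):
Peg 0: [6, 4]
Peg 1: [3, 2, 1]
Peg 2: []
Peg 3: [5]

After move 7 (0->0):
Peg 0: [6, 4]
Peg 1: [3, 2, 1]
Peg 2: []
Peg 3: [5]

After move 8 (1->0):
Peg 0: [6, 4, 1]
Peg 1: [3, 2]
Peg 2: []
Peg 3: [5]

Answer: Peg 0: [6, 4, 1]
Peg 1: [3, 2]
Peg 2: []
Peg 3: [5]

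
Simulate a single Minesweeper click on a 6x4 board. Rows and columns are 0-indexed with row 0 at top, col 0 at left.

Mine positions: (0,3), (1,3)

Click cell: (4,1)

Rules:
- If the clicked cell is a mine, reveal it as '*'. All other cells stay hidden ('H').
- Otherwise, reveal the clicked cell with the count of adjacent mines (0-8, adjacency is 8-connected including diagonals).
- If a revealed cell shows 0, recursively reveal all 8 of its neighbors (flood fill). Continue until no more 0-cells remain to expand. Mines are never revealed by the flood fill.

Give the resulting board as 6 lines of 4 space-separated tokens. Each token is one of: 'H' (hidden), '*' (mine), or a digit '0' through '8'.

0 0 2 H
0 0 2 H
0 0 1 1
0 0 0 0
0 0 0 0
0 0 0 0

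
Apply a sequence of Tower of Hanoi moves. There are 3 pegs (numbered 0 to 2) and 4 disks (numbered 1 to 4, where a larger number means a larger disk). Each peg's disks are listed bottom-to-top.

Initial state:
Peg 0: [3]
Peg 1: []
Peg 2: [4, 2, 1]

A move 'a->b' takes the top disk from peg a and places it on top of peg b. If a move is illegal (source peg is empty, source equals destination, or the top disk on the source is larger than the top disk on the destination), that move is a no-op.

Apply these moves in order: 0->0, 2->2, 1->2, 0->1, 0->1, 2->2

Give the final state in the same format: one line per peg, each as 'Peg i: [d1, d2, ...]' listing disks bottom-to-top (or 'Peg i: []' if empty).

After move 1 (0->0):
Peg 0: [3]
Peg 1: []
Peg 2: [4, 2, 1]

After move 2 (2->2):
Peg 0: [3]
Peg 1: []
Peg 2: [4, 2, 1]

After move 3 (1->2):
Peg 0: [3]
Peg 1: []
Peg 2: [4, 2, 1]

After move 4 (0->1):
Peg 0: []
Peg 1: [3]
Peg 2: [4, 2, 1]

After move 5 (0->1):
Peg 0: []
Peg 1: [3]
Peg 2: [4, 2, 1]

After move 6 (2->2):
Peg 0: []
Peg 1: [3]
Peg 2: [4, 2, 1]

Answer: Peg 0: []
Peg 1: [3]
Peg 2: [4, 2, 1]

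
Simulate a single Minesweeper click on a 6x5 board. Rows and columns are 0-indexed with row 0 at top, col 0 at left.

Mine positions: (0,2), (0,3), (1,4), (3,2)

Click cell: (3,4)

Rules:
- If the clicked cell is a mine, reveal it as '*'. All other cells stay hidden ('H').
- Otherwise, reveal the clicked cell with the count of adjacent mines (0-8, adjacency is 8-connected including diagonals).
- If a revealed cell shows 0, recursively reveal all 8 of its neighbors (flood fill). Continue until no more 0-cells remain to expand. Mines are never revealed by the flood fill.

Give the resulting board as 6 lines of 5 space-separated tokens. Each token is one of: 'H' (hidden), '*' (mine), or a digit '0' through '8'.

0 1 H H H
0 1 H H H
0 1 H 2 1
0 1 H 1 0
0 1 1 1 0
0 0 0 0 0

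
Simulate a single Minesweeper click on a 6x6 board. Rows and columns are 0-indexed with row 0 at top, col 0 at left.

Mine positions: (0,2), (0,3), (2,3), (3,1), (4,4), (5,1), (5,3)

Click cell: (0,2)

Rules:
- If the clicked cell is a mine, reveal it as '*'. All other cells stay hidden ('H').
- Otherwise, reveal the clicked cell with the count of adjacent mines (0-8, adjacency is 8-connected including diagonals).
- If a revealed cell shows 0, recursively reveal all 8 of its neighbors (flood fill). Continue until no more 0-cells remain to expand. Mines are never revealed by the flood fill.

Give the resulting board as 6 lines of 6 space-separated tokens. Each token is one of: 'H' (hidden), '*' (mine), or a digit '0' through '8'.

H H * H H H
H H H H H H
H H H H H H
H H H H H H
H H H H H H
H H H H H H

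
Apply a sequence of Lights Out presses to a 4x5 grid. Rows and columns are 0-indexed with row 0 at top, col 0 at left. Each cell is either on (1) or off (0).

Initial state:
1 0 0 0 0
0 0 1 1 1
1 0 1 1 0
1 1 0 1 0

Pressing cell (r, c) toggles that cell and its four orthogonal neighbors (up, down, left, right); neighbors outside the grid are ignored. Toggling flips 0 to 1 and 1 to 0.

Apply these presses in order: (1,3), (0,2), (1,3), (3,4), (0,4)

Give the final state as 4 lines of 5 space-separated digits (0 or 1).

Answer: 1 1 1 0 1
0 0 0 1 0
1 0 1 1 1
1 1 0 0 1

Derivation:
After press 1 at (1,3):
1 0 0 1 0
0 0 0 0 0
1 0 1 0 0
1 1 0 1 0

After press 2 at (0,2):
1 1 1 0 0
0 0 1 0 0
1 0 1 0 0
1 1 0 1 0

After press 3 at (1,3):
1 1 1 1 0
0 0 0 1 1
1 0 1 1 0
1 1 0 1 0

After press 4 at (3,4):
1 1 1 1 0
0 0 0 1 1
1 0 1 1 1
1 1 0 0 1

After press 5 at (0,4):
1 1 1 0 1
0 0 0 1 0
1 0 1 1 1
1 1 0 0 1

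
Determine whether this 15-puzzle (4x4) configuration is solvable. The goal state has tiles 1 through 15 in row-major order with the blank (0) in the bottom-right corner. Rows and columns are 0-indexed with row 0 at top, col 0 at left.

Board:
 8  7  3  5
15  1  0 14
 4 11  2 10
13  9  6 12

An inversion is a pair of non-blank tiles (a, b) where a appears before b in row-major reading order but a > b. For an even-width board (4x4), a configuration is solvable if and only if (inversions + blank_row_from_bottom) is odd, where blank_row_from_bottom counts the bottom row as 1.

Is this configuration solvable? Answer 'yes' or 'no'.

Answer: no

Derivation:
Inversions: 47
Blank is in row 1 (0-indexed from top), which is row 3 counting from the bottom (bottom = 1).
47 + 3 = 50, which is even, so the puzzle is not solvable.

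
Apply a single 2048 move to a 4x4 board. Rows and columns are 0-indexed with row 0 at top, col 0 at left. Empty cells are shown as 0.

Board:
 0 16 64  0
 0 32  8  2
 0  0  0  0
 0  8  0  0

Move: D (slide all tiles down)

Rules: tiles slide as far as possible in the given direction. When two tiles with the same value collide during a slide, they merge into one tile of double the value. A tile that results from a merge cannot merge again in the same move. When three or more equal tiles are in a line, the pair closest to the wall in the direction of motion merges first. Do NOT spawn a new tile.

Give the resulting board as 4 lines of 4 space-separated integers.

Slide down:
col 0: [0, 0, 0, 0] -> [0, 0, 0, 0]
col 1: [16, 32, 0, 8] -> [0, 16, 32, 8]
col 2: [64, 8, 0, 0] -> [0, 0, 64, 8]
col 3: [0, 2, 0, 0] -> [0, 0, 0, 2]

Answer:  0  0  0  0
 0 16  0  0
 0 32 64  0
 0  8  8  2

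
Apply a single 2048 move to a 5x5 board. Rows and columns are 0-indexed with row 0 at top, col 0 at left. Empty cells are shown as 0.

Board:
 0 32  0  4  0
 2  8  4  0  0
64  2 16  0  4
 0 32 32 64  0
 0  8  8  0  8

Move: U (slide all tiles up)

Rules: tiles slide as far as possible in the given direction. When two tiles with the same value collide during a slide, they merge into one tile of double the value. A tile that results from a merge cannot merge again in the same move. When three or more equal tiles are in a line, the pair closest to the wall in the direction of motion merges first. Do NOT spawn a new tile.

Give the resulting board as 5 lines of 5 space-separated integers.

Slide up:
col 0: [0, 2, 64, 0, 0] -> [2, 64, 0, 0, 0]
col 1: [32, 8, 2, 32, 8] -> [32, 8, 2, 32, 8]
col 2: [0, 4, 16, 32, 8] -> [4, 16, 32, 8, 0]
col 3: [4, 0, 0, 64, 0] -> [4, 64, 0, 0, 0]
col 4: [0, 0, 4, 0, 8] -> [4, 8, 0, 0, 0]

Answer:  2 32  4  4  4
64  8 16 64  8
 0  2 32  0  0
 0 32  8  0  0
 0  8  0  0  0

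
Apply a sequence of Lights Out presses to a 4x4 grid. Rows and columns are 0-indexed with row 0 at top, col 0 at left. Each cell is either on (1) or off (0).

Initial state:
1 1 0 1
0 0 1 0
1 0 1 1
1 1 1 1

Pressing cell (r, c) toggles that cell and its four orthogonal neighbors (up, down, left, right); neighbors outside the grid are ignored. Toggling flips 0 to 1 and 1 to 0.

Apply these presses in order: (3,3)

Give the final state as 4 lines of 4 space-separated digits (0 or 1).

Answer: 1 1 0 1
0 0 1 0
1 0 1 0
1 1 0 0

Derivation:
After press 1 at (3,3):
1 1 0 1
0 0 1 0
1 0 1 0
1 1 0 0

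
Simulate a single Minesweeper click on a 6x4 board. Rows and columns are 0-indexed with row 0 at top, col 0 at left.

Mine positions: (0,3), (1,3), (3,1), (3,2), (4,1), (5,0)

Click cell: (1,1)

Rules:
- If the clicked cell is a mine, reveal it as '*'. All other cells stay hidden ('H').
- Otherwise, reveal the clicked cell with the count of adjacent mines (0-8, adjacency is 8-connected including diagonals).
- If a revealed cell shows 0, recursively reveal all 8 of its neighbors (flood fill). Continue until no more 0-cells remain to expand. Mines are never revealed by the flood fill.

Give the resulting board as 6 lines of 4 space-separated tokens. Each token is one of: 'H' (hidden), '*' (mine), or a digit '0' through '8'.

0 0 2 H
0 0 2 H
1 2 3 H
H H H H
H H H H
H H H H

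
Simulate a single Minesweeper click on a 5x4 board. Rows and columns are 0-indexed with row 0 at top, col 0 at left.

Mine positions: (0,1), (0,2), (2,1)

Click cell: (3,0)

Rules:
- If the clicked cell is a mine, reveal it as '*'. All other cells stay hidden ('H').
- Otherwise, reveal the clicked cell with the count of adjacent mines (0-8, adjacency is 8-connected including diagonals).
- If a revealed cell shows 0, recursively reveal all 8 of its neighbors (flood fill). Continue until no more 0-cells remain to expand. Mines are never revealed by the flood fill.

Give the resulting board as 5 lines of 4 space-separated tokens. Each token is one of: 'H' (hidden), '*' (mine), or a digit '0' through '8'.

H H H H
H H H H
H H H H
1 H H H
H H H H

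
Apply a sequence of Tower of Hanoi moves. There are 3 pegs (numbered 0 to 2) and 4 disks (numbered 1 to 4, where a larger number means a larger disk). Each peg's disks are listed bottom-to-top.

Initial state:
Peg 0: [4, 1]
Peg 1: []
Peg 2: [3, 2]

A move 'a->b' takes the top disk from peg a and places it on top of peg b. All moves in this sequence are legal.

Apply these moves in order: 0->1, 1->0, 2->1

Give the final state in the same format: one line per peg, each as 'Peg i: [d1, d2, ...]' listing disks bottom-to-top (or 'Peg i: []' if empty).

Answer: Peg 0: [4, 1]
Peg 1: [2]
Peg 2: [3]

Derivation:
After move 1 (0->1):
Peg 0: [4]
Peg 1: [1]
Peg 2: [3, 2]

After move 2 (1->0):
Peg 0: [4, 1]
Peg 1: []
Peg 2: [3, 2]

After move 3 (2->1):
Peg 0: [4, 1]
Peg 1: [2]
Peg 2: [3]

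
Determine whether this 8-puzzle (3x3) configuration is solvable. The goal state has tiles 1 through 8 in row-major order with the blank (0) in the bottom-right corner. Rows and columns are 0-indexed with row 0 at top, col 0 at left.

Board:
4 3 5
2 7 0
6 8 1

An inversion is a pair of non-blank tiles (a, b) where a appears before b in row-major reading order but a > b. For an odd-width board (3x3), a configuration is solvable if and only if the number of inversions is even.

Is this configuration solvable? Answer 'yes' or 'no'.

Inversions (pairs i<j in row-major order where tile[i] > tile[j] > 0): 12
12 is even, so the puzzle is solvable.

Answer: yes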